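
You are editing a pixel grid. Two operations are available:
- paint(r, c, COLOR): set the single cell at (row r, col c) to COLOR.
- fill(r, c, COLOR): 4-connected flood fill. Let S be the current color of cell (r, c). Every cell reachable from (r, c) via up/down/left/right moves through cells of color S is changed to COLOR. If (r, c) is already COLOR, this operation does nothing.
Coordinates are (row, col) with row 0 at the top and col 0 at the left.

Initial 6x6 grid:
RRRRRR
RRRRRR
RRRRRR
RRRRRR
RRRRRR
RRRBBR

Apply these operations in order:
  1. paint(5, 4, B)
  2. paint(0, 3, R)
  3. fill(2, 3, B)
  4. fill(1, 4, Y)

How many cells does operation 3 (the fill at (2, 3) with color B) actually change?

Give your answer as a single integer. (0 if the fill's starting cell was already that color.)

Answer: 34

Derivation:
After op 1 paint(5,4,B):
RRRRRR
RRRRRR
RRRRRR
RRRRRR
RRRRRR
RRRBBR
After op 2 paint(0,3,R):
RRRRRR
RRRRRR
RRRRRR
RRRRRR
RRRRRR
RRRBBR
After op 3 fill(2,3,B) [34 cells changed]:
BBBBBB
BBBBBB
BBBBBB
BBBBBB
BBBBBB
BBBBBB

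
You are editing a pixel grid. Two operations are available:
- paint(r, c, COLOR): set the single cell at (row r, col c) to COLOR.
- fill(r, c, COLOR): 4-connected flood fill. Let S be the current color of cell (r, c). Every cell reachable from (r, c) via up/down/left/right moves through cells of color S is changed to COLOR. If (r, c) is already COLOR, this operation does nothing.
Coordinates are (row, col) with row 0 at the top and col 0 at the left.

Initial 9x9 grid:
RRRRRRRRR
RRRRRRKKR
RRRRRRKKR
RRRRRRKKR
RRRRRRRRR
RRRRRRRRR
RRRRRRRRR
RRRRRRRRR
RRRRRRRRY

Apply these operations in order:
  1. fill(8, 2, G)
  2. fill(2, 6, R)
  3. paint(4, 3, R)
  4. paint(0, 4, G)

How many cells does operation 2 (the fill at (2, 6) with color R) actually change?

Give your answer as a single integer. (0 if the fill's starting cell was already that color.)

Answer: 6

Derivation:
After op 1 fill(8,2,G) [74 cells changed]:
GGGGGGGGG
GGGGGGKKG
GGGGGGKKG
GGGGGGKKG
GGGGGGGGG
GGGGGGGGG
GGGGGGGGG
GGGGGGGGG
GGGGGGGGY
After op 2 fill(2,6,R) [6 cells changed]:
GGGGGGGGG
GGGGGGRRG
GGGGGGRRG
GGGGGGRRG
GGGGGGGGG
GGGGGGGGG
GGGGGGGGG
GGGGGGGGG
GGGGGGGGY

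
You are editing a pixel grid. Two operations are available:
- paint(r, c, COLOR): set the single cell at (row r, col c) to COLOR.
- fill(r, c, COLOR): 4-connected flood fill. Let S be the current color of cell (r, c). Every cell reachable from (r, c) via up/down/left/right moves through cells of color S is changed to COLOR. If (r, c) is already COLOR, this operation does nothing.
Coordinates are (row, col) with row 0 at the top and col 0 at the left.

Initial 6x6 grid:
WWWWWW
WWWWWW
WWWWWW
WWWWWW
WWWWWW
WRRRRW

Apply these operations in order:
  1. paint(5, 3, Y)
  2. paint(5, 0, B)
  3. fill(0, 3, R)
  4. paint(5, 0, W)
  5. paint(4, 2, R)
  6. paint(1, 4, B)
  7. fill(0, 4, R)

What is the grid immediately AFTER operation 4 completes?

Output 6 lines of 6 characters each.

After op 1 paint(5,3,Y):
WWWWWW
WWWWWW
WWWWWW
WWWWWW
WWWWWW
WRRYRW
After op 2 paint(5,0,B):
WWWWWW
WWWWWW
WWWWWW
WWWWWW
WWWWWW
BRRYRW
After op 3 fill(0,3,R) [31 cells changed]:
RRRRRR
RRRRRR
RRRRRR
RRRRRR
RRRRRR
BRRYRR
After op 4 paint(5,0,W):
RRRRRR
RRRRRR
RRRRRR
RRRRRR
RRRRRR
WRRYRR

Answer: RRRRRR
RRRRRR
RRRRRR
RRRRRR
RRRRRR
WRRYRR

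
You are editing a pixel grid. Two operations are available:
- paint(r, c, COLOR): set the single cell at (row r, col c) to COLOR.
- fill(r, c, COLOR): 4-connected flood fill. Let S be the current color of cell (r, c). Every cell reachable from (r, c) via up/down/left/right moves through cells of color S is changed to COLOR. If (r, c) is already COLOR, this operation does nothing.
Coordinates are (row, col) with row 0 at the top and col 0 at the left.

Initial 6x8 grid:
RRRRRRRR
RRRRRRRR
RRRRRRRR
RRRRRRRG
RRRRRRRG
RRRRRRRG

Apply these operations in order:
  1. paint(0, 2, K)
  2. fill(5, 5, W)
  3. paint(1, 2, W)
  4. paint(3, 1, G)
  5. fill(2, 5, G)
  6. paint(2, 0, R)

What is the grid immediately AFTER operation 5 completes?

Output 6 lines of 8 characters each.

After op 1 paint(0,2,K):
RRKRRRRR
RRRRRRRR
RRRRRRRR
RRRRRRRG
RRRRRRRG
RRRRRRRG
After op 2 fill(5,5,W) [44 cells changed]:
WWKWWWWW
WWWWWWWW
WWWWWWWW
WWWWWWWG
WWWWWWWG
WWWWWWWG
After op 3 paint(1,2,W):
WWKWWWWW
WWWWWWWW
WWWWWWWW
WWWWWWWG
WWWWWWWG
WWWWWWWG
After op 4 paint(3,1,G):
WWKWWWWW
WWWWWWWW
WWWWWWWW
WGWWWWWG
WWWWWWWG
WWWWWWWG
After op 5 fill(2,5,G) [43 cells changed]:
GGKGGGGG
GGGGGGGG
GGGGGGGG
GGGGGGGG
GGGGGGGG
GGGGGGGG

Answer: GGKGGGGG
GGGGGGGG
GGGGGGGG
GGGGGGGG
GGGGGGGG
GGGGGGGG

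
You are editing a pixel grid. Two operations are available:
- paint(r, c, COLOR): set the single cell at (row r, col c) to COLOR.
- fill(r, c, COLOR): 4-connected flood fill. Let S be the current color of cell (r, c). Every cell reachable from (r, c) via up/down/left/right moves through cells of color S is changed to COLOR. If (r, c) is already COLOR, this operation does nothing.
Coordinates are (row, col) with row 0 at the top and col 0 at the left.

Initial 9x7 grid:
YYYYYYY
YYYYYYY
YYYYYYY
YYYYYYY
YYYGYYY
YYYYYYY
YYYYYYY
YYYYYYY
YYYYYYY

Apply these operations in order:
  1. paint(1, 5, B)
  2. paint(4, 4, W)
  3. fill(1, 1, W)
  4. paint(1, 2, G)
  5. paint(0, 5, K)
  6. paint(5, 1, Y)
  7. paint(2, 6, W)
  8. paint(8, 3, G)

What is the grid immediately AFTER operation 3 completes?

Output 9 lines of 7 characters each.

Answer: WWWWWWW
WWWWWBW
WWWWWWW
WWWWWWW
WWWGWWW
WWWWWWW
WWWWWWW
WWWWWWW
WWWWWWW

Derivation:
After op 1 paint(1,5,B):
YYYYYYY
YYYYYBY
YYYYYYY
YYYYYYY
YYYGYYY
YYYYYYY
YYYYYYY
YYYYYYY
YYYYYYY
After op 2 paint(4,4,W):
YYYYYYY
YYYYYBY
YYYYYYY
YYYYYYY
YYYGWYY
YYYYYYY
YYYYYYY
YYYYYYY
YYYYYYY
After op 3 fill(1,1,W) [60 cells changed]:
WWWWWWW
WWWWWBW
WWWWWWW
WWWWWWW
WWWGWWW
WWWWWWW
WWWWWWW
WWWWWWW
WWWWWWW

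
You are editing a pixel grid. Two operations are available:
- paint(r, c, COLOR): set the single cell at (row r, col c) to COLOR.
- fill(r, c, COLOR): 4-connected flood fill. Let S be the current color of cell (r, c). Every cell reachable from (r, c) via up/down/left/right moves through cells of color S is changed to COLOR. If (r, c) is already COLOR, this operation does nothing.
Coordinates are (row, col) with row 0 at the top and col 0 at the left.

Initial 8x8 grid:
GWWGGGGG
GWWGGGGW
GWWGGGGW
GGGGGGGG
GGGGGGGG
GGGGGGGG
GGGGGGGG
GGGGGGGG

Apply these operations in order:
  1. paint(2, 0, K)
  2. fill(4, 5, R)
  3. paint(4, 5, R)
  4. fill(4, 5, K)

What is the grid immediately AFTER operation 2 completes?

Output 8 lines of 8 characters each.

After op 1 paint(2,0,K):
GWWGGGGG
GWWGGGGW
KWWGGGGW
GGGGGGGG
GGGGGGGG
GGGGGGGG
GGGGGGGG
GGGGGGGG
After op 2 fill(4,5,R) [53 cells changed]:
GWWRRRRR
GWWRRRRW
KWWRRRRW
RRRRRRRR
RRRRRRRR
RRRRRRRR
RRRRRRRR
RRRRRRRR

Answer: GWWRRRRR
GWWRRRRW
KWWRRRRW
RRRRRRRR
RRRRRRRR
RRRRRRRR
RRRRRRRR
RRRRRRRR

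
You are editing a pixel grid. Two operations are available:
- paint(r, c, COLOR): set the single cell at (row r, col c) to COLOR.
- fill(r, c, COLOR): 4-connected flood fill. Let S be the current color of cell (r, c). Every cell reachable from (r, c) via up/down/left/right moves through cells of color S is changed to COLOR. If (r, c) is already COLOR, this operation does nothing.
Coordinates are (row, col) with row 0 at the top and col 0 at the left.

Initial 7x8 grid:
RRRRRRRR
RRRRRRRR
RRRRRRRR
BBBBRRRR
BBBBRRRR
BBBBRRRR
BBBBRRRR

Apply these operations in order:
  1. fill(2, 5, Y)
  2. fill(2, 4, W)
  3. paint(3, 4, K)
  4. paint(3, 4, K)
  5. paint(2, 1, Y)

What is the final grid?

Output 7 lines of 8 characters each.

After op 1 fill(2,5,Y) [40 cells changed]:
YYYYYYYY
YYYYYYYY
YYYYYYYY
BBBBYYYY
BBBBYYYY
BBBBYYYY
BBBBYYYY
After op 2 fill(2,4,W) [40 cells changed]:
WWWWWWWW
WWWWWWWW
WWWWWWWW
BBBBWWWW
BBBBWWWW
BBBBWWWW
BBBBWWWW
After op 3 paint(3,4,K):
WWWWWWWW
WWWWWWWW
WWWWWWWW
BBBBKWWW
BBBBWWWW
BBBBWWWW
BBBBWWWW
After op 4 paint(3,4,K):
WWWWWWWW
WWWWWWWW
WWWWWWWW
BBBBKWWW
BBBBWWWW
BBBBWWWW
BBBBWWWW
After op 5 paint(2,1,Y):
WWWWWWWW
WWWWWWWW
WYWWWWWW
BBBBKWWW
BBBBWWWW
BBBBWWWW
BBBBWWWW

Answer: WWWWWWWW
WWWWWWWW
WYWWWWWW
BBBBKWWW
BBBBWWWW
BBBBWWWW
BBBBWWWW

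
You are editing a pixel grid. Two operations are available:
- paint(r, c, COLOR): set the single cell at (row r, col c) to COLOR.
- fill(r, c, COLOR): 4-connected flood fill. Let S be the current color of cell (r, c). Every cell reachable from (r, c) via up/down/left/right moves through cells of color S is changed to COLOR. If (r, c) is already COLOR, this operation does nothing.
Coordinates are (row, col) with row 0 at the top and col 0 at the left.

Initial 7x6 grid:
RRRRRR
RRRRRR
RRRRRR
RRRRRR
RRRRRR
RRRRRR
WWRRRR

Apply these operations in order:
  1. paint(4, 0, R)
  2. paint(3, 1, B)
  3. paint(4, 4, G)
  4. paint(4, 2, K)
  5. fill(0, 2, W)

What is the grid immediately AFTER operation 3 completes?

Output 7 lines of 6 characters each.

Answer: RRRRRR
RRRRRR
RRRRRR
RBRRRR
RRRRGR
RRRRRR
WWRRRR

Derivation:
After op 1 paint(4,0,R):
RRRRRR
RRRRRR
RRRRRR
RRRRRR
RRRRRR
RRRRRR
WWRRRR
After op 2 paint(3,1,B):
RRRRRR
RRRRRR
RRRRRR
RBRRRR
RRRRRR
RRRRRR
WWRRRR
After op 3 paint(4,4,G):
RRRRRR
RRRRRR
RRRRRR
RBRRRR
RRRRGR
RRRRRR
WWRRRR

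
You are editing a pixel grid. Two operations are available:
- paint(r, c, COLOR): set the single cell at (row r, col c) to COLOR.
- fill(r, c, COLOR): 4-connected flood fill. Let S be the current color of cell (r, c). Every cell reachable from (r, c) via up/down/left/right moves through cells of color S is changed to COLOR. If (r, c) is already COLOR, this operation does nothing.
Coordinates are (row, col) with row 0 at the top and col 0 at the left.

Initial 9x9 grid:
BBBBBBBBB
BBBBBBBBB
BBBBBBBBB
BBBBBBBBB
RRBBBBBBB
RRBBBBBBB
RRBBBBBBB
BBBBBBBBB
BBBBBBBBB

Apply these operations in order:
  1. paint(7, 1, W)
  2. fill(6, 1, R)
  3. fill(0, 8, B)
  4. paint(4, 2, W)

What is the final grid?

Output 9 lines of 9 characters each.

After op 1 paint(7,1,W):
BBBBBBBBB
BBBBBBBBB
BBBBBBBBB
BBBBBBBBB
RRBBBBBBB
RRBBBBBBB
RRBBBBBBB
BWBBBBBBB
BBBBBBBBB
After op 2 fill(6,1,R) [0 cells changed]:
BBBBBBBBB
BBBBBBBBB
BBBBBBBBB
BBBBBBBBB
RRBBBBBBB
RRBBBBBBB
RRBBBBBBB
BWBBBBBBB
BBBBBBBBB
After op 3 fill(0,8,B) [0 cells changed]:
BBBBBBBBB
BBBBBBBBB
BBBBBBBBB
BBBBBBBBB
RRBBBBBBB
RRBBBBBBB
RRBBBBBBB
BWBBBBBBB
BBBBBBBBB
After op 4 paint(4,2,W):
BBBBBBBBB
BBBBBBBBB
BBBBBBBBB
BBBBBBBBB
RRWBBBBBB
RRBBBBBBB
RRBBBBBBB
BWBBBBBBB
BBBBBBBBB

Answer: BBBBBBBBB
BBBBBBBBB
BBBBBBBBB
BBBBBBBBB
RRWBBBBBB
RRBBBBBBB
RRBBBBBBB
BWBBBBBBB
BBBBBBBBB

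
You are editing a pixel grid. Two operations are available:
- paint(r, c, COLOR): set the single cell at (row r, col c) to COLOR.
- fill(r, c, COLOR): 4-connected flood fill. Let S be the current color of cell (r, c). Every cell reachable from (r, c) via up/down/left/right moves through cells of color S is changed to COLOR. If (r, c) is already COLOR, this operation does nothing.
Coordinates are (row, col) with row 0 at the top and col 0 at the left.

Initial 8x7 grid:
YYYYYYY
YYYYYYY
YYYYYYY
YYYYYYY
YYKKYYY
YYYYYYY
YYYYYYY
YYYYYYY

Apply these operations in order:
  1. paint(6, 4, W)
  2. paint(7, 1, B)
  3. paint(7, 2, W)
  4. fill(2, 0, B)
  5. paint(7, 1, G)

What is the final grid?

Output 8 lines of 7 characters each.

After op 1 paint(6,4,W):
YYYYYYY
YYYYYYY
YYYYYYY
YYYYYYY
YYKKYYY
YYYYYYY
YYYYWYY
YYYYYYY
After op 2 paint(7,1,B):
YYYYYYY
YYYYYYY
YYYYYYY
YYYYYYY
YYKKYYY
YYYYYYY
YYYYWYY
YBYYYYY
After op 3 paint(7,2,W):
YYYYYYY
YYYYYYY
YYYYYYY
YYYYYYY
YYKKYYY
YYYYYYY
YYYYWYY
YBWYYYY
After op 4 fill(2,0,B) [51 cells changed]:
BBBBBBB
BBBBBBB
BBBBBBB
BBBBBBB
BBKKBBB
BBBBBBB
BBBBWBB
BBWBBBB
After op 5 paint(7,1,G):
BBBBBBB
BBBBBBB
BBBBBBB
BBBBBBB
BBKKBBB
BBBBBBB
BBBBWBB
BGWBBBB

Answer: BBBBBBB
BBBBBBB
BBBBBBB
BBBBBBB
BBKKBBB
BBBBBBB
BBBBWBB
BGWBBBB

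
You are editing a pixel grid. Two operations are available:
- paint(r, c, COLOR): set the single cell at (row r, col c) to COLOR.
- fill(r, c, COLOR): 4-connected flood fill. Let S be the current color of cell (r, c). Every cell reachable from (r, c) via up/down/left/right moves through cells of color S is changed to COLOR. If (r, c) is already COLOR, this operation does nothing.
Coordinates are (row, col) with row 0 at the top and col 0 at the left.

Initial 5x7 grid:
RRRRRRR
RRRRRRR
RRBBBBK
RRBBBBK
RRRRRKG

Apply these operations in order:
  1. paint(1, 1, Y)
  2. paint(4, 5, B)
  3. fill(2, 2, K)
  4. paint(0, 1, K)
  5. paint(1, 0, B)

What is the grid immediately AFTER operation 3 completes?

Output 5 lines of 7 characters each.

After op 1 paint(1,1,Y):
RRRRRRR
RYRRRRR
RRBBBBK
RRBBBBK
RRRRRKG
After op 2 paint(4,5,B):
RRRRRRR
RYRRRRR
RRBBBBK
RRBBBBK
RRRRRBG
After op 3 fill(2,2,K) [9 cells changed]:
RRRRRRR
RYRRRRR
RRKKKKK
RRKKKKK
RRRRRKG

Answer: RRRRRRR
RYRRRRR
RRKKKKK
RRKKKKK
RRRRRKG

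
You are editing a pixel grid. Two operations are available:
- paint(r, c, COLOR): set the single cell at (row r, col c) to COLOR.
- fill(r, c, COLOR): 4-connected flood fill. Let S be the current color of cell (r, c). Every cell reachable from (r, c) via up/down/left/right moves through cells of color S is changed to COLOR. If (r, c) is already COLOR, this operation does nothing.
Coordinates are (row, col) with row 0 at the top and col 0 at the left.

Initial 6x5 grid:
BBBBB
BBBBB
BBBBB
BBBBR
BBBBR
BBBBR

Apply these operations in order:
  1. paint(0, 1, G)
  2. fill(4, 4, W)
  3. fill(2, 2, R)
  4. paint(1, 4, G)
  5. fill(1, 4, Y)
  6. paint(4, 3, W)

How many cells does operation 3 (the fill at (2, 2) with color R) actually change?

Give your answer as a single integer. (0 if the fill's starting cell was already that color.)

Answer: 26

Derivation:
After op 1 paint(0,1,G):
BGBBB
BBBBB
BBBBB
BBBBR
BBBBR
BBBBR
After op 2 fill(4,4,W) [3 cells changed]:
BGBBB
BBBBB
BBBBB
BBBBW
BBBBW
BBBBW
After op 3 fill(2,2,R) [26 cells changed]:
RGRRR
RRRRR
RRRRR
RRRRW
RRRRW
RRRRW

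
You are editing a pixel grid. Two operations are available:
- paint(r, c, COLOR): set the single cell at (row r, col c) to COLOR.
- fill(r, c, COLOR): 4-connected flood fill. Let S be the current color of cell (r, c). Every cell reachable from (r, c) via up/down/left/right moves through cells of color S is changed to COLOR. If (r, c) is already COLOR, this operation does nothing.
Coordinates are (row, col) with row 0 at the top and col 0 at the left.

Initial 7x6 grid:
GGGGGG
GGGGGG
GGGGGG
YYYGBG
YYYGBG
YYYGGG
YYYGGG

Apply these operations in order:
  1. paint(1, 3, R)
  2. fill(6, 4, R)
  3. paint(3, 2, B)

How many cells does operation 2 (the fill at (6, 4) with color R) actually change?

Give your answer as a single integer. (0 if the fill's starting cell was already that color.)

After op 1 paint(1,3,R):
GGGGGG
GGGRGG
GGGGGG
YYYGBG
YYYGBG
YYYGGG
YYYGGG
After op 2 fill(6,4,R) [27 cells changed]:
RRRRRR
RRRRRR
RRRRRR
YYYRBR
YYYRBR
YYYRRR
YYYRRR

Answer: 27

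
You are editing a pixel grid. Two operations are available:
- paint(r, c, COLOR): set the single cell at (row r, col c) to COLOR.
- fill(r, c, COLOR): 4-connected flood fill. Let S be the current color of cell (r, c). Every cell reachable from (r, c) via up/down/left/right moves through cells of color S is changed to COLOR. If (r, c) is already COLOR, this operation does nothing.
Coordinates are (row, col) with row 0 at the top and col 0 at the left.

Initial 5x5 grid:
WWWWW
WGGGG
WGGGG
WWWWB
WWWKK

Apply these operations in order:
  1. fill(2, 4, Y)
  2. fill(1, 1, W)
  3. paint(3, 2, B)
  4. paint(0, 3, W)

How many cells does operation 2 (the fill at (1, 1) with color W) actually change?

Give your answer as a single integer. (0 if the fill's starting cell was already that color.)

After op 1 fill(2,4,Y) [8 cells changed]:
WWWWW
WYYYY
WYYYY
WWWWB
WWWKK
After op 2 fill(1,1,W) [8 cells changed]:
WWWWW
WWWWW
WWWWW
WWWWB
WWWKK

Answer: 8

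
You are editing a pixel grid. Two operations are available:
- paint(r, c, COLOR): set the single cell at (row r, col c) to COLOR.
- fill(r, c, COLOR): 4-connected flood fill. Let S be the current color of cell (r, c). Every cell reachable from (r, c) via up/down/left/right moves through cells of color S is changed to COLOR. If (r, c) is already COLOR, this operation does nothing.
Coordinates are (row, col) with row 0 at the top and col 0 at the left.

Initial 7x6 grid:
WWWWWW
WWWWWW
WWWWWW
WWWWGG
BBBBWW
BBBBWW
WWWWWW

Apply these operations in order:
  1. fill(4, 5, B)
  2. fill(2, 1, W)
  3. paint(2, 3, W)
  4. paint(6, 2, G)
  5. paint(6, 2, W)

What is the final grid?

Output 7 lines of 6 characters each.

After op 1 fill(4,5,B) [10 cells changed]:
WWWWWW
WWWWWW
WWWWWW
WWWWGG
BBBBBB
BBBBBB
BBBBBB
After op 2 fill(2,1,W) [0 cells changed]:
WWWWWW
WWWWWW
WWWWWW
WWWWGG
BBBBBB
BBBBBB
BBBBBB
After op 3 paint(2,3,W):
WWWWWW
WWWWWW
WWWWWW
WWWWGG
BBBBBB
BBBBBB
BBBBBB
After op 4 paint(6,2,G):
WWWWWW
WWWWWW
WWWWWW
WWWWGG
BBBBBB
BBBBBB
BBGBBB
After op 5 paint(6,2,W):
WWWWWW
WWWWWW
WWWWWW
WWWWGG
BBBBBB
BBBBBB
BBWBBB

Answer: WWWWWW
WWWWWW
WWWWWW
WWWWGG
BBBBBB
BBBBBB
BBWBBB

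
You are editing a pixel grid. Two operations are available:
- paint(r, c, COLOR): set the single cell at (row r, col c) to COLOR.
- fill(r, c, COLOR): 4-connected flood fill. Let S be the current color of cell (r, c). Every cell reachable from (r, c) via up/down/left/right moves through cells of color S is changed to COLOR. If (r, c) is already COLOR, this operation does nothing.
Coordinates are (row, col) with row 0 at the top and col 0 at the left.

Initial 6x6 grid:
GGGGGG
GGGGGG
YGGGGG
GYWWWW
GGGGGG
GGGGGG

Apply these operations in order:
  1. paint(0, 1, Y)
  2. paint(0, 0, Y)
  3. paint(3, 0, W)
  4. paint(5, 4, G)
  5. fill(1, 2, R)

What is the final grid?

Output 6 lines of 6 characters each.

Answer: YYRRRR
RRRRRR
YRRRRR
WYWWWW
GGGGGG
GGGGGG

Derivation:
After op 1 paint(0,1,Y):
GYGGGG
GGGGGG
YGGGGG
GYWWWW
GGGGGG
GGGGGG
After op 2 paint(0,0,Y):
YYGGGG
GGGGGG
YGGGGG
GYWWWW
GGGGGG
GGGGGG
After op 3 paint(3,0,W):
YYGGGG
GGGGGG
YGGGGG
WYWWWW
GGGGGG
GGGGGG
After op 4 paint(5,4,G):
YYGGGG
GGGGGG
YGGGGG
WYWWWW
GGGGGG
GGGGGG
After op 5 fill(1,2,R) [15 cells changed]:
YYRRRR
RRRRRR
YRRRRR
WYWWWW
GGGGGG
GGGGGG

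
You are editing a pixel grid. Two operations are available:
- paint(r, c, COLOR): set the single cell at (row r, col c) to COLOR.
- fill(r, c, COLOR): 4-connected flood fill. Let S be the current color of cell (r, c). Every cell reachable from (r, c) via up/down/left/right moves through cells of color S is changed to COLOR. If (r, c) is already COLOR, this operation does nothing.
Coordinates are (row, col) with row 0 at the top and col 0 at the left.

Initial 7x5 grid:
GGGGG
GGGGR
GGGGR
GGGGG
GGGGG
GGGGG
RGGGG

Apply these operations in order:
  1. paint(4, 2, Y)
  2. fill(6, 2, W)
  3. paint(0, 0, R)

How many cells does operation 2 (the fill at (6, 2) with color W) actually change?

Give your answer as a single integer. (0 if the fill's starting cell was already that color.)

After op 1 paint(4,2,Y):
GGGGG
GGGGR
GGGGR
GGGGG
GGYGG
GGGGG
RGGGG
After op 2 fill(6,2,W) [31 cells changed]:
WWWWW
WWWWR
WWWWR
WWWWW
WWYWW
WWWWW
RWWWW

Answer: 31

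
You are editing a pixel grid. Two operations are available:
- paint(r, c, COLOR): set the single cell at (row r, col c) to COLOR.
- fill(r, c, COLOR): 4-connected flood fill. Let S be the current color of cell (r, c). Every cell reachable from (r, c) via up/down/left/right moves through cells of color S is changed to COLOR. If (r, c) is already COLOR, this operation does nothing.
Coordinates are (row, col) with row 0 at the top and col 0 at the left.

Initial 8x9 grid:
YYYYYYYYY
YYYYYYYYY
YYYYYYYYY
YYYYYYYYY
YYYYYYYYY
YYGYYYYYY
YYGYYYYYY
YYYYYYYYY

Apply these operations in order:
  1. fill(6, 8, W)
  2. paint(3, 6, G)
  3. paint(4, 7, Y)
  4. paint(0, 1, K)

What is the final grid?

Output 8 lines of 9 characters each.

After op 1 fill(6,8,W) [70 cells changed]:
WWWWWWWWW
WWWWWWWWW
WWWWWWWWW
WWWWWWWWW
WWWWWWWWW
WWGWWWWWW
WWGWWWWWW
WWWWWWWWW
After op 2 paint(3,6,G):
WWWWWWWWW
WWWWWWWWW
WWWWWWWWW
WWWWWWGWW
WWWWWWWWW
WWGWWWWWW
WWGWWWWWW
WWWWWWWWW
After op 3 paint(4,7,Y):
WWWWWWWWW
WWWWWWWWW
WWWWWWWWW
WWWWWWGWW
WWWWWWWYW
WWGWWWWWW
WWGWWWWWW
WWWWWWWWW
After op 4 paint(0,1,K):
WKWWWWWWW
WWWWWWWWW
WWWWWWWWW
WWWWWWGWW
WWWWWWWYW
WWGWWWWWW
WWGWWWWWW
WWWWWWWWW

Answer: WKWWWWWWW
WWWWWWWWW
WWWWWWWWW
WWWWWWGWW
WWWWWWWYW
WWGWWWWWW
WWGWWWWWW
WWWWWWWWW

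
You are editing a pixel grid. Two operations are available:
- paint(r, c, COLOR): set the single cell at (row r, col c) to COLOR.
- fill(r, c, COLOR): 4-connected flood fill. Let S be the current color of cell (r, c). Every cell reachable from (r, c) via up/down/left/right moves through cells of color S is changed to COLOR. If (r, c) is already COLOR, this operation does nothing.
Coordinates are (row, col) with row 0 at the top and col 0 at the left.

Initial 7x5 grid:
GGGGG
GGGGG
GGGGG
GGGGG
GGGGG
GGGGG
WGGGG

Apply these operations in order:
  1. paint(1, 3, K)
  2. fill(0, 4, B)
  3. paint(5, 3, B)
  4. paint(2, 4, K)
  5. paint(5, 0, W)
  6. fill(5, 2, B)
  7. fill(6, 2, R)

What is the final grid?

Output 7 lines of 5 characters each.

Answer: RRRRR
RRRKR
RRRRK
RRRRR
RRRRR
WRRRR
WRRRR

Derivation:
After op 1 paint(1,3,K):
GGGGG
GGGKG
GGGGG
GGGGG
GGGGG
GGGGG
WGGGG
After op 2 fill(0,4,B) [33 cells changed]:
BBBBB
BBBKB
BBBBB
BBBBB
BBBBB
BBBBB
WBBBB
After op 3 paint(5,3,B):
BBBBB
BBBKB
BBBBB
BBBBB
BBBBB
BBBBB
WBBBB
After op 4 paint(2,4,K):
BBBBB
BBBKB
BBBBK
BBBBB
BBBBB
BBBBB
WBBBB
After op 5 paint(5,0,W):
BBBBB
BBBKB
BBBBK
BBBBB
BBBBB
WBBBB
WBBBB
After op 6 fill(5,2,B) [0 cells changed]:
BBBBB
BBBKB
BBBBK
BBBBB
BBBBB
WBBBB
WBBBB
After op 7 fill(6,2,R) [31 cells changed]:
RRRRR
RRRKR
RRRRK
RRRRR
RRRRR
WRRRR
WRRRR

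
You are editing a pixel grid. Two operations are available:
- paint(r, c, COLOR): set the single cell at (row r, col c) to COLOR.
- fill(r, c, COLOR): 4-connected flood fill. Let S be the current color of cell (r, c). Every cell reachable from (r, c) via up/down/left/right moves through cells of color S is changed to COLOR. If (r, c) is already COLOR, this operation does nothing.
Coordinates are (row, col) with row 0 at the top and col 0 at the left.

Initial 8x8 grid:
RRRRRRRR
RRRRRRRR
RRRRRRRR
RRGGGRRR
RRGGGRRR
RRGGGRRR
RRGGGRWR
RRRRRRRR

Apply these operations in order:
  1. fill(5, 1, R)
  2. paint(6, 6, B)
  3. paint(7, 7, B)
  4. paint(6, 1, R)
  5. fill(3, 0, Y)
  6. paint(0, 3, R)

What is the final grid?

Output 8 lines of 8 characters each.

Answer: YYYRYYYY
YYYYYYYY
YYYYYYYY
YYGGGYYY
YYGGGYYY
YYGGGYYY
YYGGGYBY
YYYYYYYB

Derivation:
After op 1 fill(5,1,R) [0 cells changed]:
RRRRRRRR
RRRRRRRR
RRRRRRRR
RRGGGRRR
RRGGGRRR
RRGGGRRR
RRGGGRWR
RRRRRRRR
After op 2 paint(6,6,B):
RRRRRRRR
RRRRRRRR
RRRRRRRR
RRGGGRRR
RRGGGRRR
RRGGGRRR
RRGGGRBR
RRRRRRRR
After op 3 paint(7,7,B):
RRRRRRRR
RRRRRRRR
RRRRRRRR
RRGGGRRR
RRGGGRRR
RRGGGRRR
RRGGGRBR
RRRRRRRB
After op 4 paint(6,1,R):
RRRRRRRR
RRRRRRRR
RRRRRRRR
RRGGGRRR
RRGGGRRR
RRGGGRRR
RRGGGRBR
RRRRRRRB
After op 5 fill(3,0,Y) [50 cells changed]:
YYYYYYYY
YYYYYYYY
YYYYYYYY
YYGGGYYY
YYGGGYYY
YYGGGYYY
YYGGGYBY
YYYYYYYB
After op 6 paint(0,3,R):
YYYRYYYY
YYYYYYYY
YYYYYYYY
YYGGGYYY
YYGGGYYY
YYGGGYYY
YYGGGYBY
YYYYYYYB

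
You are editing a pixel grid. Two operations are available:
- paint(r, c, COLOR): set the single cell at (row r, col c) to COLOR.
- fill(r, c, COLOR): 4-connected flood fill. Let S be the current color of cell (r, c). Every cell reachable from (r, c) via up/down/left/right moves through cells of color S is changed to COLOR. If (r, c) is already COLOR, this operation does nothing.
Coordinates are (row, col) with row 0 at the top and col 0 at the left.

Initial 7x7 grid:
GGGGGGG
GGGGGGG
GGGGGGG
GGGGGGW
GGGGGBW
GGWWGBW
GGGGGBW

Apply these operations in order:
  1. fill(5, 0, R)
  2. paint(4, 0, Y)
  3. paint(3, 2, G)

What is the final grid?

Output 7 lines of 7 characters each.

After op 1 fill(5,0,R) [40 cells changed]:
RRRRRRR
RRRRRRR
RRRRRRR
RRRRRRW
RRRRRBW
RRWWRBW
RRRRRBW
After op 2 paint(4,0,Y):
RRRRRRR
RRRRRRR
RRRRRRR
RRRRRRW
YRRRRBW
RRWWRBW
RRRRRBW
After op 3 paint(3,2,G):
RRRRRRR
RRRRRRR
RRRRRRR
RRGRRRW
YRRRRBW
RRWWRBW
RRRRRBW

Answer: RRRRRRR
RRRRRRR
RRRRRRR
RRGRRRW
YRRRRBW
RRWWRBW
RRRRRBW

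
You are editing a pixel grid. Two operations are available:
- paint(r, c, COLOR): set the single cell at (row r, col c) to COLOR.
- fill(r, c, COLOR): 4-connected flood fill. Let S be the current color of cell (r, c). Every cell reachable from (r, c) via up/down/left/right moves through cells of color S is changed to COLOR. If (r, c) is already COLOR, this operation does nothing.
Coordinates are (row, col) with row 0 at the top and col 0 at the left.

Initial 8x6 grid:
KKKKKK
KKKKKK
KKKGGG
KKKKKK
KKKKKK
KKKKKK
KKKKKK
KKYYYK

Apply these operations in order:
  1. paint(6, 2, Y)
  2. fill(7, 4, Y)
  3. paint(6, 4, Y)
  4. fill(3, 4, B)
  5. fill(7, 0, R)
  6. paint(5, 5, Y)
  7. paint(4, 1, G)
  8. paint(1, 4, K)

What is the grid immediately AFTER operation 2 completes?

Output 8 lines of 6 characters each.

Answer: KKKKKK
KKKKKK
KKKGGG
KKKKKK
KKKKKK
KKKKKK
KKYKKK
KKYYYK

Derivation:
After op 1 paint(6,2,Y):
KKKKKK
KKKKKK
KKKGGG
KKKKKK
KKKKKK
KKKKKK
KKYKKK
KKYYYK
After op 2 fill(7,4,Y) [0 cells changed]:
KKKKKK
KKKKKK
KKKGGG
KKKKKK
KKKKKK
KKKKKK
KKYKKK
KKYYYK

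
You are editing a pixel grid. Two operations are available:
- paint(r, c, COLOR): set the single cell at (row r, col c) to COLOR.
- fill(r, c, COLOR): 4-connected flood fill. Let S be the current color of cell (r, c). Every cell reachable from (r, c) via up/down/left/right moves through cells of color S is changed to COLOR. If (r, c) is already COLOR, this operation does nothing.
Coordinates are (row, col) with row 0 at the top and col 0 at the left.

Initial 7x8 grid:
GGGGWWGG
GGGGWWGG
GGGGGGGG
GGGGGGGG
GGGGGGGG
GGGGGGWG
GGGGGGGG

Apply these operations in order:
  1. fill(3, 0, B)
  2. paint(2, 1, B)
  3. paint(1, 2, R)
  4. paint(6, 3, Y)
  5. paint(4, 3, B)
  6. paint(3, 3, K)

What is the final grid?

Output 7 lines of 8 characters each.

After op 1 fill(3,0,B) [51 cells changed]:
BBBBWWBB
BBBBWWBB
BBBBBBBB
BBBBBBBB
BBBBBBBB
BBBBBBWB
BBBBBBBB
After op 2 paint(2,1,B):
BBBBWWBB
BBBBWWBB
BBBBBBBB
BBBBBBBB
BBBBBBBB
BBBBBBWB
BBBBBBBB
After op 3 paint(1,2,R):
BBBBWWBB
BBRBWWBB
BBBBBBBB
BBBBBBBB
BBBBBBBB
BBBBBBWB
BBBBBBBB
After op 4 paint(6,3,Y):
BBBBWWBB
BBRBWWBB
BBBBBBBB
BBBBBBBB
BBBBBBBB
BBBBBBWB
BBBYBBBB
After op 5 paint(4,3,B):
BBBBWWBB
BBRBWWBB
BBBBBBBB
BBBBBBBB
BBBBBBBB
BBBBBBWB
BBBYBBBB
After op 6 paint(3,3,K):
BBBBWWBB
BBRBWWBB
BBBBBBBB
BBBKBBBB
BBBBBBBB
BBBBBBWB
BBBYBBBB

Answer: BBBBWWBB
BBRBWWBB
BBBBBBBB
BBBKBBBB
BBBBBBBB
BBBBBBWB
BBBYBBBB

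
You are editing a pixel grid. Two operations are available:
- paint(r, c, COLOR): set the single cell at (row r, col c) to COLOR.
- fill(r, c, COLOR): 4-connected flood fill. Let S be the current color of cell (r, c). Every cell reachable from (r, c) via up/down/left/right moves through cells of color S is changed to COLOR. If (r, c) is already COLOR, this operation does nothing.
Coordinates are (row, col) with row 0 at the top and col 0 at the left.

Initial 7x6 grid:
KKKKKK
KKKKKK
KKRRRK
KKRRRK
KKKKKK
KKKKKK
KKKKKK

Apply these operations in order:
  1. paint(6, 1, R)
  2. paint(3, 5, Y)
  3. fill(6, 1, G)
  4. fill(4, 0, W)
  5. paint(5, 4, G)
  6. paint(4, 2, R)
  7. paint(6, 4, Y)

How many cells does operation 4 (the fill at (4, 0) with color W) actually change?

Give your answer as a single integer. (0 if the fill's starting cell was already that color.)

Answer: 34

Derivation:
After op 1 paint(6,1,R):
KKKKKK
KKKKKK
KKRRRK
KKRRRK
KKKKKK
KKKKKK
KRKKKK
After op 2 paint(3,5,Y):
KKKKKK
KKKKKK
KKRRRK
KKRRRY
KKKKKK
KKKKKK
KRKKKK
After op 3 fill(6,1,G) [1 cells changed]:
KKKKKK
KKKKKK
KKRRRK
KKRRRY
KKKKKK
KKKKKK
KGKKKK
After op 4 fill(4,0,W) [34 cells changed]:
WWWWWW
WWWWWW
WWRRRW
WWRRRY
WWWWWW
WWWWWW
WGWWWW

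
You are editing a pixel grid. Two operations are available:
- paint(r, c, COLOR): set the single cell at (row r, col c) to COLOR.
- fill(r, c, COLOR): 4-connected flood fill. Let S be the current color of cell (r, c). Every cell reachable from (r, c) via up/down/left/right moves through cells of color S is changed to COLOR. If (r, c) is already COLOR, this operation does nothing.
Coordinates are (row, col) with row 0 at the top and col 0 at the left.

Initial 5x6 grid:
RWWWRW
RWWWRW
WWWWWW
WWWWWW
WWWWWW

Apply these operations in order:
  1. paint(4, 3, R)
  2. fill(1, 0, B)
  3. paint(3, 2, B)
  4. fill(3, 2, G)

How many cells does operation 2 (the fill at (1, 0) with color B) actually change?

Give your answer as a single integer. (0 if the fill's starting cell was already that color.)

After op 1 paint(4,3,R):
RWWWRW
RWWWRW
WWWWWW
WWWWWW
WWWRWW
After op 2 fill(1,0,B) [2 cells changed]:
BWWWRW
BWWWRW
WWWWWW
WWWWWW
WWWRWW

Answer: 2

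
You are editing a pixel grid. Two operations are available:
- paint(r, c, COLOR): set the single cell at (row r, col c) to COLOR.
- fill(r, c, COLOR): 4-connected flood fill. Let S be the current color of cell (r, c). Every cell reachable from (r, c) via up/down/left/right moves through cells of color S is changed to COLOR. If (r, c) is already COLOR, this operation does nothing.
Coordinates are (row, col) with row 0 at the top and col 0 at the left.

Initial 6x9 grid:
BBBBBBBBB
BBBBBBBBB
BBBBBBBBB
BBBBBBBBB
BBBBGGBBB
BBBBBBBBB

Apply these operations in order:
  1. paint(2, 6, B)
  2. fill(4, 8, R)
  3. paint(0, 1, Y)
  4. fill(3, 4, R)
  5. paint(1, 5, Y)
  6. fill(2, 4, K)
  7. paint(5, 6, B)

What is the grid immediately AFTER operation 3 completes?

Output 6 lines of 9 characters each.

Answer: RYRRRRRRR
RRRRRRRRR
RRRRRRRRR
RRRRRRRRR
RRRRGGRRR
RRRRRRRRR

Derivation:
After op 1 paint(2,6,B):
BBBBBBBBB
BBBBBBBBB
BBBBBBBBB
BBBBBBBBB
BBBBGGBBB
BBBBBBBBB
After op 2 fill(4,8,R) [52 cells changed]:
RRRRRRRRR
RRRRRRRRR
RRRRRRRRR
RRRRRRRRR
RRRRGGRRR
RRRRRRRRR
After op 3 paint(0,1,Y):
RYRRRRRRR
RRRRRRRRR
RRRRRRRRR
RRRRRRRRR
RRRRGGRRR
RRRRRRRRR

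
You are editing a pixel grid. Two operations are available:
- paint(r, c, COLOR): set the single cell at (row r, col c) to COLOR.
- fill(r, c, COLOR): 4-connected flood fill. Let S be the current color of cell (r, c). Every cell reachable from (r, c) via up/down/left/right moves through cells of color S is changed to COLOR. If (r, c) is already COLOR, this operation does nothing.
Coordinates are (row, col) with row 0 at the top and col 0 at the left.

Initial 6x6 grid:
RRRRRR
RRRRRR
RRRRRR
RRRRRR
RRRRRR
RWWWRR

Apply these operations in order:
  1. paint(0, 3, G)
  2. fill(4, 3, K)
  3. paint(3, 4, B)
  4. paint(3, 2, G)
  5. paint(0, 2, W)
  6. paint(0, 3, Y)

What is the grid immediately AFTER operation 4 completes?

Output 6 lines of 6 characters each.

After op 1 paint(0,3,G):
RRRGRR
RRRRRR
RRRRRR
RRRRRR
RRRRRR
RWWWRR
After op 2 fill(4,3,K) [32 cells changed]:
KKKGKK
KKKKKK
KKKKKK
KKKKKK
KKKKKK
KWWWKK
After op 3 paint(3,4,B):
KKKGKK
KKKKKK
KKKKKK
KKKKBK
KKKKKK
KWWWKK
After op 4 paint(3,2,G):
KKKGKK
KKKKKK
KKKKKK
KKGKBK
KKKKKK
KWWWKK

Answer: KKKGKK
KKKKKK
KKKKKK
KKGKBK
KKKKKK
KWWWKK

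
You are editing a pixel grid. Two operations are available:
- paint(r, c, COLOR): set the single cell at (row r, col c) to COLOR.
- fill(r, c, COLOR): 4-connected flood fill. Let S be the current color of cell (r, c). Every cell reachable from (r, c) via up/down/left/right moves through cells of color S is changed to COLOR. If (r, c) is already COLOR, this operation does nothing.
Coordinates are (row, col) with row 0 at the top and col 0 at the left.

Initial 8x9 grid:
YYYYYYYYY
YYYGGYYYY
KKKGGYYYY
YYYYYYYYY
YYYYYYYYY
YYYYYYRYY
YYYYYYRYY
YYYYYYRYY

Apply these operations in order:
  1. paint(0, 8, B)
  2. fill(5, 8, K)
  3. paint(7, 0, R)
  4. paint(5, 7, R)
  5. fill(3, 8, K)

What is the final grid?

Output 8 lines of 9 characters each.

Answer: KKKKKKKKB
KKKGGKKKK
KKKGGKKKK
KKKKKKKKK
KKKKKKKKK
KKKKKKRRK
KKKKKKRKK
RKKKKKRKK

Derivation:
After op 1 paint(0,8,B):
YYYYYYYYB
YYYGGYYYY
KKKGGYYYY
YYYYYYYYY
YYYYYYYYY
YYYYYYRYY
YYYYYYRYY
YYYYYYRYY
After op 2 fill(5,8,K) [61 cells changed]:
KKKKKKKKB
KKKGGKKKK
KKKGGKKKK
KKKKKKKKK
KKKKKKKKK
KKKKKKRKK
KKKKKKRKK
KKKKKKRKK
After op 3 paint(7,0,R):
KKKKKKKKB
KKKGGKKKK
KKKGGKKKK
KKKKKKKKK
KKKKKKKKK
KKKKKKRKK
KKKKKKRKK
RKKKKKRKK
After op 4 paint(5,7,R):
KKKKKKKKB
KKKGGKKKK
KKKGGKKKK
KKKKKKKKK
KKKKKKKKK
KKKKKKRRK
KKKKKKRKK
RKKKKKRKK
After op 5 fill(3,8,K) [0 cells changed]:
KKKKKKKKB
KKKGGKKKK
KKKGGKKKK
KKKKKKKKK
KKKKKKKKK
KKKKKKRRK
KKKKKKRKK
RKKKKKRKK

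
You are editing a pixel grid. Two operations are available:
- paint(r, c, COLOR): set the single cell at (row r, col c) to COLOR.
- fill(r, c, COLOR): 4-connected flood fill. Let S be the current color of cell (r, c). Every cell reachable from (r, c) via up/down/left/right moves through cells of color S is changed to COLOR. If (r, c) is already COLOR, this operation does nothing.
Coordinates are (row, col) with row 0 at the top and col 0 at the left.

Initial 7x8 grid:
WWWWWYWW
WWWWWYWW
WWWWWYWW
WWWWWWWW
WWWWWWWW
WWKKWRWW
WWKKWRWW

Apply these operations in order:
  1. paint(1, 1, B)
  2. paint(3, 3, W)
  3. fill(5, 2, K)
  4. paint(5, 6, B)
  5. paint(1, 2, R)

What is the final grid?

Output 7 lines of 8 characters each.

Answer: WWWWWYWW
WBRWWYWW
WWWWWYWW
WWWWWWWW
WWWWWWWW
WWKKWRBW
WWKKWRWW

Derivation:
After op 1 paint(1,1,B):
WWWWWYWW
WBWWWYWW
WWWWWYWW
WWWWWWWW
WWWWWWWW
WWKKWRWW
WWKKWRWW
After op 2 paint(3,3,W):
WWWWWYWW
WBWWWYWW
WWWWWYWW
WWWWWWWW
WWWWWWWW
WWKKWRWW
WWKKWRWW
After op 3 fill(5,2,K) [0 cells changed]:
WWWWWYWW
WBWWWYWW
WWWWWYWW
WWWWWWWW
WWWWWWWW
WWKKWRWW
WWKKWRWW
After op 4 paint(5,6,B):
WWWWWYWW
WBWWWYWW
WWWWWYWW
WWWWWWWW
WWWWWWWW
WWKKWRBW
WWKKWRWW
After op 5 paint(1,2,R):
WWWWWYWW
WBRWWYWW
WWWWWYWW
WWWWWWWW
WWWWWWWW
WWKKWRBW
WWKKWRWW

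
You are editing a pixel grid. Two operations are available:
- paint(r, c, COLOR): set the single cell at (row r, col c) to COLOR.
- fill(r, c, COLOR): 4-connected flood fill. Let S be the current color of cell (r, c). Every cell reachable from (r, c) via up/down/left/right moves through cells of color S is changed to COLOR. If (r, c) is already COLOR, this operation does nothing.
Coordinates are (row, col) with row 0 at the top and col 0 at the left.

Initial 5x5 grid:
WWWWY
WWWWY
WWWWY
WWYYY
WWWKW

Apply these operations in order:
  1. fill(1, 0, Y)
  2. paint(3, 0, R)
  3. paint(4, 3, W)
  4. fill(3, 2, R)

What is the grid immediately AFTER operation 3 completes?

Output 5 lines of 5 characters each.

Answer: YYYYY
YYYYY
YYYYY
RYYYY
YYYWW

Derivation:
After op 1 fill(1,0,Y) [17 cells changed]:
YYYYY
YYYYY
YYYYY
YYYYY
YYYKW
After op 2 paint(3,0,R):
YYYYY
YYYYY
YYYYY
RYYYY
YYYKW
After op 3 paint(4,3,W):
YYYYY
YYYYY
YYYYY
RYYYY
YYYWW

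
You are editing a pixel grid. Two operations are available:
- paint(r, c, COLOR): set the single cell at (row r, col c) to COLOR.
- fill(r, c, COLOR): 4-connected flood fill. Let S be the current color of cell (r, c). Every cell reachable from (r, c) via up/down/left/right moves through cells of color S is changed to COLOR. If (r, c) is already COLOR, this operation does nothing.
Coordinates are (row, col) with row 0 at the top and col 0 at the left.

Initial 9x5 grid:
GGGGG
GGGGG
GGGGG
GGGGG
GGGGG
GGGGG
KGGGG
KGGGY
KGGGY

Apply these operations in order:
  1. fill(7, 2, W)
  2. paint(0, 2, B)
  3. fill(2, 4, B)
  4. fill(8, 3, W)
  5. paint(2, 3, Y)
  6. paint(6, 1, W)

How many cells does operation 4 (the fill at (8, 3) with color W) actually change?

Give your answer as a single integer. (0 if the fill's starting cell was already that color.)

After op 1 fill(7,2,W) [40 cells changed]:
WWWWW
WWWWW
WWWWW
WWWWW
WWWWW
WWWWW
KWWWW
KWWWY
KWWWY
After op 2 paint(0,2,B):
WWBWW
WWWWW
WWWWW
WWWWW
WWWWW
WWWWW
KWWWW
KWWWY
KWWWY
After op 3 fill(2,4,B) [39 cells changed]:
BBBBB
BBBBB
BBBBB
BBBBB
BBBBB
BBBBB
KBBBB
KBBBY
KBBBY
After op 4 fill(8,3,W) [40 cells changed]:
WWWWW
WWWWW
WWWWW
WWWWW
WWWWW
WWWWW
KWWWW
KWWWY
KWWWY

Answer: 40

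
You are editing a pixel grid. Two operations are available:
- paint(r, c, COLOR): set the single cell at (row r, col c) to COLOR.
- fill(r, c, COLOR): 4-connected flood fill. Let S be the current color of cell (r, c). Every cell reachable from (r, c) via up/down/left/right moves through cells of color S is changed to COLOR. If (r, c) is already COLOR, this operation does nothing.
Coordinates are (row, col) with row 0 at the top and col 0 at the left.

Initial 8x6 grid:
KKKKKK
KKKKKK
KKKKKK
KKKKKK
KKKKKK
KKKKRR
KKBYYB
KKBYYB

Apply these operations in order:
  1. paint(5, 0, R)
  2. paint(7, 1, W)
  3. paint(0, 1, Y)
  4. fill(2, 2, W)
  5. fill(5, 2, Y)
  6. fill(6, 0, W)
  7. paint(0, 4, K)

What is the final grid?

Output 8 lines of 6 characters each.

After op 1 paint(5,0,R):
KKKKKK
KKKKKK
KKKKKK
KKKKKK
KKKKKK
RKKKRR
KKBYYB
KKBYYB
After op 2 paint(7,1,W):
KKKKKK
KKKKKK
KKKKKK
KKKKKK
KKKKKK
RKKKRR
KKBYYB
KWBYYB
After op 3 paint(0,1,Y):
KYKKKK
KKKKKK
KKKKKK
KKKKKK
KKKKKK
RKKKRR
KKBYYB
KWBYYB
After op 4 fill(2,2,W) [35 cells changed]:
WYWWWW
WWWWWW
WWWWWW
WWWWWW
WWWWWW
RWWWRR
WWBYYB
WWBYYB
After op 5 fill(5,2,Y) [36 cells changed]:
YYYYYY
YYYYYY
YYYYYY
YYYYYY
YYYYYY
RYYYRR
YYBYYB
YYBYYB
After op 6 fill(6,0,W) [41 cells changed]:
WWWWWW
WWWWWW
WWWWWW
WWWWWW
WWWWWW
RWWWRR
WWBWWB
WWBWWB
After op 7 paint(0,4,K):
WWWWKW
WWWWWW
WWWWWW
WWWWWW
WWWWWW
RWWWRR
WWBWWB
WWBWWB

Answer: WWWWKW
WWWWWW
WWWWWW
WWWWWW
WWWWWW
RWWWRR
WWBWWB
WWBWWB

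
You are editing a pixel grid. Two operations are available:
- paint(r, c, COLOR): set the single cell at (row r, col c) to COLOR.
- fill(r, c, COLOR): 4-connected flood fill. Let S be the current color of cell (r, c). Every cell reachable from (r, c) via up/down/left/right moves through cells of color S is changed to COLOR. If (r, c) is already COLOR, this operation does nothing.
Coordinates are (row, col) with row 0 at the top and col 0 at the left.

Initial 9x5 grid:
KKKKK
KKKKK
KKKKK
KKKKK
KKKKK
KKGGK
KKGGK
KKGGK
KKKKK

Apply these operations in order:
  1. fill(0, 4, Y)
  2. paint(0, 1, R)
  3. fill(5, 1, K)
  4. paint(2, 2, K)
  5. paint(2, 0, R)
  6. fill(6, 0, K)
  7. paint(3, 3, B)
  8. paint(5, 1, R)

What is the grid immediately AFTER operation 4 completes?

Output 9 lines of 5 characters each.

After op 1 fill(0,4,Y) [39 cells changed]:
YYYYY
YYYYY
YYYYY
YYYYY
YYYYY
YYGGY
YYGGY
YYGGY
YYYYY
After op 2 paint(0,1,R):
YRYYY
YYYYY
YYYYY
YYYYY
YYYYY
YYGGY
YYGGY
YYGGY
YYYYY
After op 3 fill(5,1,K) [38 cells changed]:
KRKKK
KKKKK
KKKKK
KKKKK
KKKKK
KKGGK
KKGGK
KKGGK
KKKKK
After op 4 paint(2,2,K):
KRKKK
KKKKK
KKKKK
KKKKK
KKKKK
KKGGK
KKGGK
KKGGK
KKKKK

Answer: KRKKK
KKKKK
KKKKK
KKKKK
KKKKK
KKGGK
KKGGK
KKGGK
KKKKK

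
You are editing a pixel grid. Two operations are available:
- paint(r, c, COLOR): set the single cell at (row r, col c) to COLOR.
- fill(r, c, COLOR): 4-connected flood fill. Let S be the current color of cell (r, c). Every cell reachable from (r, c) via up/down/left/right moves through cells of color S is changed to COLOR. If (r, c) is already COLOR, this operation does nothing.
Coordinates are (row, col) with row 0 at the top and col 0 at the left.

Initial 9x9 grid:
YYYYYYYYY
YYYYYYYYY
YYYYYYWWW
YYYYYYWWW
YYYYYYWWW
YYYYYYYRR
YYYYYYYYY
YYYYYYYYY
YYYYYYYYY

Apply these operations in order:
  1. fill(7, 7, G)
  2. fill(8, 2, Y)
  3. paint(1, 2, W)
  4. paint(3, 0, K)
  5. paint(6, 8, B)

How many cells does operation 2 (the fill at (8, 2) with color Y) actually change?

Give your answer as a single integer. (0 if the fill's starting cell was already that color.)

Answer: 70

Derivation:
After op 1 fill(7,7,G) [70 cells changed]:
GGGGGGGGG
GGGGGGGGG
GGGGGGWWW
GGGGGGWWW
GGGGGGWWW
GGGGGGGRR
GGGGGGGGG
GGGGGGGGG
GGGGGGGGG
After op 2 fill(8,2,Y) [70 cells changed]:
YYYYYYYYY
YYYYYYYYY
YYYYYYWWW
YYYYYYWWW
YYYYYYWWW
YYYYYYYRR
YYYYYYYYY
YYYYYYYYY
YYYYYYYYY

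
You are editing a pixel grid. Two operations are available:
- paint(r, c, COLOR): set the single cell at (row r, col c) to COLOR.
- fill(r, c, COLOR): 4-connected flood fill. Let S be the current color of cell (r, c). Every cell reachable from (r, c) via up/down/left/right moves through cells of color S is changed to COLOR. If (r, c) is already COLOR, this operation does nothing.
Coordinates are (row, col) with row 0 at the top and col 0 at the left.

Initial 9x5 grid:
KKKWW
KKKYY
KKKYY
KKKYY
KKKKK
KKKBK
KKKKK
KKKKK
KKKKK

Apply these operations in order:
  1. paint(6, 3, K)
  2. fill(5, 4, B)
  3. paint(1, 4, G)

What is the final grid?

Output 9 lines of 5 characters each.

After op 1 paint(6,3,K):
KKKWW
KKKYY
KKKYY
KKKYY
KKKKK
KKKBK
KKKKK
KKKKK
KKKKK
After op 2 fill(5,4,B) [36 cells changed]:
BBBWW
BBBYY
BBBYY
BBBYY
BBBBB
BBBBB
BBBBB
BBBBB
BBBBB
After op 3 paint(1,4,G):
BBBWW
BBBYG
BBBYY
BBBYY
BBBBB
BBBBB
BBBBB
BBBBB
BBBBB

Answer: BBBWW
BBBYG
BBBYY
BBBYY
BBBBB
BBBBB
BBBBB
BBBBB
BBBBB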